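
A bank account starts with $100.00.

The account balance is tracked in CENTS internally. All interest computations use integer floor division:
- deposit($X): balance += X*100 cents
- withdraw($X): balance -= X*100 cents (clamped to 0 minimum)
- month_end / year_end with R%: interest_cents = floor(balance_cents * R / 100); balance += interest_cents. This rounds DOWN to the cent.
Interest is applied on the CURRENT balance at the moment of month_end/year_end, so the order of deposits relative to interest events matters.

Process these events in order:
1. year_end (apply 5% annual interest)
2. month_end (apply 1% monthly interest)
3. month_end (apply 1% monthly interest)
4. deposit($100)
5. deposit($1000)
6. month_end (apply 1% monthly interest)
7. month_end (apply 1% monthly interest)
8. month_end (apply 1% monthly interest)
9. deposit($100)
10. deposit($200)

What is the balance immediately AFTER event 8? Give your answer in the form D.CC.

Answer: 1243.68

Derivation:
After 1 (year_end (apply 5% annual interest)): balance=$105.00 total_interest=$5.00
After 2 (month_end (apply 1% monthly interest)): balance=$106.05 total_interest=$6.05
After 3 (month_end (apply 1% monthly interest)): balance=$107.11 total_interest=$7.11
After 4 (deposit($100)): balance=$207.11 total_interest=$7.11
After 5 (deposit($1000)): balance=$1207.11 total_interest=$7.11
After 6 (month_end (apply 1% monthly interest)): balance=$1219.18 total_interest=$19.18
After 7 (month_end (apply 1% monthly interest)): balance=$1231.37 total_interest=$31.37
After 8 (month_end (apply 1% monthly interest)): balance=$1243.68 total_interest=$43.68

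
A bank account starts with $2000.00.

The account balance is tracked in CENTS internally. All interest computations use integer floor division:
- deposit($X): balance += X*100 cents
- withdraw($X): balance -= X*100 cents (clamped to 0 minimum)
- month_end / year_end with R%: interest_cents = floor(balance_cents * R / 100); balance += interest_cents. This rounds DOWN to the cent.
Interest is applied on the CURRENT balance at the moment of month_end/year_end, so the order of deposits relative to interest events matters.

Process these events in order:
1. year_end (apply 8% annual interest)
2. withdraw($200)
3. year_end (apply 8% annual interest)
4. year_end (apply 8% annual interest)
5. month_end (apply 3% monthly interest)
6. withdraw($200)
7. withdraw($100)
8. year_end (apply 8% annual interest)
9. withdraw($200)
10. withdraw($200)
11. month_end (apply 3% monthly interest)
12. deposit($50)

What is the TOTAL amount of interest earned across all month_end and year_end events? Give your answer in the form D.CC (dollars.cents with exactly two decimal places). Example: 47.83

After 1 (year_end (apply 8% annual interest)): balance=$2160.00 total_interest=$160.00
After 2 (withdraw($200)): balance=$1960.00 total_interest=$160.00
After 3 (year_end (apply 8% annual interest)): balance=$2116.80 total_interest=$316.80
After 4 (year_end (apply 8% annual interest)): balance=$2286.14 total_interest=$486.14
After 5 (month_end (apply 3% monthly interest)): balance=$2354.72 total_interest=$554.72
After 6 (withdraw($200)): balance=$2154.72 total_interest=$554.72
After 7 (withdraw($100)): balance=$2054.72 total_interest=$554.72
After 8 (year_end (apply 8% annual interest)): balance=$2219.09 total_interest=$719.09
After 9 (withdraw($200)): balance=$2019.09 total_interest=$719.09
After 10 (withdraw($200)): balance=$1819.09 total_interest=$719.09
After 11 (month_end (apply 3% monthly interest)): balance=$1873.66 total_interest=$773.66
After 12 (deposit($50)): balance=$1923.66 total_interest=$773.66

Answer: 773.66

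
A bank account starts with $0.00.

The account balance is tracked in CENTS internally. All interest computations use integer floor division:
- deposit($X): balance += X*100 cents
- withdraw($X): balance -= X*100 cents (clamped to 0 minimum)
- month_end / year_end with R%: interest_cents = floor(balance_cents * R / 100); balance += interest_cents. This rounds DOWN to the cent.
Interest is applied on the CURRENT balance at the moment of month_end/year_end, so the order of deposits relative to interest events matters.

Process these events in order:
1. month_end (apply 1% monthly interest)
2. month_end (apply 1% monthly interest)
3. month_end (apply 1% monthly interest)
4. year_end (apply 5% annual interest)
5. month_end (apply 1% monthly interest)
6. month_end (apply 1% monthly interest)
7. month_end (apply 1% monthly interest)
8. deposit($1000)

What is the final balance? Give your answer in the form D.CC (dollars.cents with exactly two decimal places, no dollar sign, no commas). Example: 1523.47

After 1 (month_end (apply 1% monthly interest)): balance=$0.00 total_interest=$0.00
After 2 (month_end (apply 1% monthly interest)): balance=$0.00 total_interest=$0.00
After 3 (month_end (apply 1% monthly interest)): balance=$0.00 total_interest=$0.00
After 4 (year_end (apply 5% annual interest)): balance=$0.00 total_interest=$0.00
After 5 (month_end (apply 1% monthly interest)): balance=$0.00 total_interest=$0.00
After 6 (month_end (apply 1% monthly interest)): balance=$0.00 total_interest=$0.00
After 7 (month_end (apply 1% monthly interest)): balance=$0.00 total_interest=$0.00
After 8 (deposit($1000)): balance=$1000.00 total_interest=$0.00

Answer: 1000.00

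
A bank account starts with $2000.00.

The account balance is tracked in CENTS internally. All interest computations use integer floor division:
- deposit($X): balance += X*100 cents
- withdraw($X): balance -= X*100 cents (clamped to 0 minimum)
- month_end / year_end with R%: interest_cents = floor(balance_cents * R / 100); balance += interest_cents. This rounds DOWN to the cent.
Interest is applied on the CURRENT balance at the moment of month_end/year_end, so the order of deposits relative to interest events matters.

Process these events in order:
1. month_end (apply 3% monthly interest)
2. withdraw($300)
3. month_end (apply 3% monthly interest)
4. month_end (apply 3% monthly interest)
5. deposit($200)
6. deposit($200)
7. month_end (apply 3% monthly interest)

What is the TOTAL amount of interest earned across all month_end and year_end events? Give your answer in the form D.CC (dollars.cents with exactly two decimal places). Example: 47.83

Answer: 235.19

Derivation:
After 1 (month_end (apply 3% monthly interest)): balance=$2060.00 total_interest=$60.00
After 2 (withdraw($300)): balance=$1760.00 total_interest=$60.00
After 3 (month_end (apply 3% monthly interest)): balance=$1812.80 total_interest=$112.80
After 4 (month_end (apply 3% monthly interest)): balance=$1867.18 total_interest=$167.18
After 5 (deposit($200)): balance=$2067.18 total_interest=$167.18
After 6 (deposit($200)): balance=$2267.18 total_interest=$167.18
After 7 (month_end (apply 3% monthly interest)): balance=$2335.19 total_interest=$235.19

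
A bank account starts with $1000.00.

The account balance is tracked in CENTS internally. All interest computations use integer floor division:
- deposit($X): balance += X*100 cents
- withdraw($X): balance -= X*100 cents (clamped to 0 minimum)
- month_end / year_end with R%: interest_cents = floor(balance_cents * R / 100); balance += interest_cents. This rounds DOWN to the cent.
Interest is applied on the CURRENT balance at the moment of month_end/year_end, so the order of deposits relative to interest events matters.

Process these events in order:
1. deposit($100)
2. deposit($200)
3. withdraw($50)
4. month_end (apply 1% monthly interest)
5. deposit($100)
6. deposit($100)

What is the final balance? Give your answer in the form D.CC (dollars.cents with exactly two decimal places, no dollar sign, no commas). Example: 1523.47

Answer: 1462.50

Derivation:
After 1 (deposit($100)): balance=$1100.00 total_interest=$0.00
After 2 (deposit($200)): balance=$1300.00 total_interest=$0.00
After 3 (withdraw($50)): balance=$1250.00 total_interest=$0.00
After 4 (month_end (apply 1% monthly interest)): balance=$1262.50 total_interest=$12.50
After 5 (deposit($100)): balance=$1362.50 total_interest=$12.50
After 6 (deposit($100)): balance=$1462.50 total_interest=$12.50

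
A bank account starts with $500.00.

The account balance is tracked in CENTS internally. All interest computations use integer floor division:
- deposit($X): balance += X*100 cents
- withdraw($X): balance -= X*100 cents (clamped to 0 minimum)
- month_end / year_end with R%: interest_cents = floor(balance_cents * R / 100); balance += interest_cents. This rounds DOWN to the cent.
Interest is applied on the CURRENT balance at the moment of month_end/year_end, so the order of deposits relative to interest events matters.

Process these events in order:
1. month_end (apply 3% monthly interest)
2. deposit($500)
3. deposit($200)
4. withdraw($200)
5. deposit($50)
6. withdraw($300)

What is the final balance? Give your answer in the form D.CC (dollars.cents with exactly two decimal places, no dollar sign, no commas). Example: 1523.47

Answer: 765.00

Derivation:
After 1 (month_end (apply 3% monthly interest)): balance=$515.00 total_interest=$15.00
After 2 (deposit($500)): balance=$1015.00 total_interest=$15.00
After 3 (deposit($200)): balance=$1215.00 total_interest=$15.00
After 4 (withdraw($200)): balance=$1015.00 total_interest=$15.00
After 5 (deposit($50)): balance=$1065.00 total_interest=$15.00
After 6 (withdraw($300)): balance=$765.00 total_interest=$15.00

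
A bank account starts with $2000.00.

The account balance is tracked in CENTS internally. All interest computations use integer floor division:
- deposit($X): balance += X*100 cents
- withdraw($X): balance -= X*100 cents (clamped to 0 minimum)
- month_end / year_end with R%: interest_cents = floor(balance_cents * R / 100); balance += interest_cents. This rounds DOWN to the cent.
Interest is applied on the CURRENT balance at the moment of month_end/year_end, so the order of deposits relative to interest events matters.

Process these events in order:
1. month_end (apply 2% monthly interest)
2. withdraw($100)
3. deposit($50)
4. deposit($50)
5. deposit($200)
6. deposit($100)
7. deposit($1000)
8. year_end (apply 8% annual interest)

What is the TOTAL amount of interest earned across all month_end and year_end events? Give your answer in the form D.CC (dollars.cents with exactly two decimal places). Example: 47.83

Answer: 307.20

Derivation:
After 1 (month_end (apply 2% monthly interest)): balance=$2040.00 total_interest=$40.00
After 2 (withdraw($100)): balance=$1940.00 total_interest=$40.00
After 3 (deposit($50)): balance=$1990.00 total_interest=$40.00
After 4 (deposit($50)): balance=$2040.00 total_interest=$40.00
After 5 (deposit($200)): balance=$2240.00 total_interest=$40.00
After 6 (deposit($100)): balance=$2340.00 total_interest=$40.00
After 7 (deposit($1000)): balance=$3340.00 total_interest=$40.00
After 8 (year_end (apply 8% annual interest)): balance=$3607.20 total_interest=$307.20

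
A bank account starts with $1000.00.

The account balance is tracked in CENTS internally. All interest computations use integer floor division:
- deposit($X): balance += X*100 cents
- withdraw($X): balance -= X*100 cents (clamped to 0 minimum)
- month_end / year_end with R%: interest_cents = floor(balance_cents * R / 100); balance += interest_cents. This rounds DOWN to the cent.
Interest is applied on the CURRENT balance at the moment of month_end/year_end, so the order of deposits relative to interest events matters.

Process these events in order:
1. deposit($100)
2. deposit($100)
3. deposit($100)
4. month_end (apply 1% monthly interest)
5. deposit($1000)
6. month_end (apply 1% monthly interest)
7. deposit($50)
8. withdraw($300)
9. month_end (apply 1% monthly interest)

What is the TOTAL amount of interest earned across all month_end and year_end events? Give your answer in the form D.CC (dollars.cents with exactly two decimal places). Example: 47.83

Answer: 56.99

Derivation:
After 1 (deposit($100)): balance=$1100.00 total_interest=$0.00
After 2 (deposit($100)): balance=$1200.00 total_interest=$0.00
After 3 (deposit($100)): balance=$1300.00 total_interest=$0.00
After 4 (month_end (apply 1% monthly interest)): balance=$1313.00 total_interest=$13.00
After 5 (deposit($1000)): balance=$2313.00 total_interest=$13.00
After 6 (month_end (apply 1% monthly interest)): balance=$2336.13 total_interest=$36.13
After 7 (deposit($50)): balance=$2386.13 total_interest=$36.13
After 8 (withdraw($300)): balance=$2086.13 total_interest=$36.13
After 9 (month_end (apply 1% monthly interest)): balance=$2106.99 total_interest=$56.99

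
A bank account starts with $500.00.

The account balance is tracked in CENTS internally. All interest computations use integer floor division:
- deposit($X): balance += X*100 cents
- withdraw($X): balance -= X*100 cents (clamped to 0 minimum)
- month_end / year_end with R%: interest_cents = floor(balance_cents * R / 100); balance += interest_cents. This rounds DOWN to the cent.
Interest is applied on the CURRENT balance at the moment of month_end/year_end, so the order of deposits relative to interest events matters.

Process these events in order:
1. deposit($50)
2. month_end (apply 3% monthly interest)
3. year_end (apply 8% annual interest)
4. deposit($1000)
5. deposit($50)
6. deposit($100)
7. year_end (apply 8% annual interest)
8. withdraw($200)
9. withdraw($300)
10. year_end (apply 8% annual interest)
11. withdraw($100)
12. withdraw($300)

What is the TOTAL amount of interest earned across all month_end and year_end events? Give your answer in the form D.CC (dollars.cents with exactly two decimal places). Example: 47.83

Answer: 314.98

Derivation:
After 1 (deposit($50)): balance=$550.00 total_interest=$0.00
After 2 (month_end (apply 3% monthly interest)): balance=$566.50 total_interest=$16.50
After 3 (year_end (apply 8% annual interest)): balance=$611.82 total_interest=$61.82
After 4 (deposit($1000)): balance=$1611.82 total_interest=$61.82
After 5 (deposit($50)): balance=$1661.82 total_interest=$61.82
After 6 (deposit($100)): balance=$1761.82 total_interest=$61.82
After 7 (year_end (apply 8% annual interest)): balance=$1902.76 total_interest=$202.76
After 8 (withdraw($200)): balance=$1702.76 total_interest=$202.76
After 9 (withdraw($300)): balance=$1402.76 total_interest=$202.76
After 10 (year_end (apply 8% annual interest)): balance=$1514.98 total_interest=$314.98
After 11 (withdraw($100)): balance=$1414.98 total_interest=$314.98
After 12 (withdraw($300)): balance=$1114.98 total_interest=$314.98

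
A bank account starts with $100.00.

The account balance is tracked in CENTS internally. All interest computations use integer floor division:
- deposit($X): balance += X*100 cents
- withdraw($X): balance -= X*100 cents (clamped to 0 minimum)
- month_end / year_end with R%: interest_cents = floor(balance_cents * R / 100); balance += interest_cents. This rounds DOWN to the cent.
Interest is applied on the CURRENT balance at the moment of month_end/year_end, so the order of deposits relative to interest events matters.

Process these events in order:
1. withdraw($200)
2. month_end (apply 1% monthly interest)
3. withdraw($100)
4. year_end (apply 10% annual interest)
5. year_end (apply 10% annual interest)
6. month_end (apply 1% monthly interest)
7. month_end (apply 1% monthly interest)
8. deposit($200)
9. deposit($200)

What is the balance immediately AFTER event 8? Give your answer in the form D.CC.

After 1 (withdraw($200)): balance=$0.00 total_interest=$0.00
After 2 (month_end (apply 1% monthly interest)): balance=$0.00 total_interest=$0.00
After 3 (withdraw($100)): balance=$0.00 total_interest=$0.00
After 4 (year_end (apply 10% annual interest)): balance=$0.00 total_interest=$0.00
After 5 (year_end (apply 10% annual interest)): balance=$0.00 total_interest=$0.00
After 6 (month_end (apply 1% monthly interest)): balance=$0.00 total_interest=$0.00
After 7 (month_end (apply 1% monthly interest)): balance=$0.00 total_interest=$0.00
After 8 (deposit($200)): balance=$200.00 total_interest=$0.00

Answer: 200.00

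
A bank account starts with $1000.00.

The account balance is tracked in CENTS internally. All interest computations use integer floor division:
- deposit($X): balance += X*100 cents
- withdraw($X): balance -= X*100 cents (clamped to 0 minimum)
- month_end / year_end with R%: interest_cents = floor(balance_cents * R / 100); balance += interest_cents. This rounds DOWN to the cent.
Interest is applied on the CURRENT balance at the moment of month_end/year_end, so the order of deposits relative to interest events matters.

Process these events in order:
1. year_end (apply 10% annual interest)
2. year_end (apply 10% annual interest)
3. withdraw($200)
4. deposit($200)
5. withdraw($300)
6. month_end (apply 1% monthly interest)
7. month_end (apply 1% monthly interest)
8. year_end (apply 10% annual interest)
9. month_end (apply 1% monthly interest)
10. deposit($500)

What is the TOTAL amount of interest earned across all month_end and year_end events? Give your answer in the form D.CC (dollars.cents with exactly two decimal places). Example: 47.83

After 1 (year_end (apply 10% annual interest)): balance=$1100.00 total_interest=$100.00
After 2 (year_end (apply 10% annual interest)): balance=$1210.00 total_interest=$210.00
After 3 (withdraw($200)): balance=$1010.00 total_interest=$210.00
After 4 (deposit($200)): balance=$1210.00 total_interest=$210.00
After 5 (withdraw($300)): balance=$910.00 total_interest=$210.00
After 6 (month_end (apply 1% monthly interest)): balance=$919.10 total_interest=$219.10
After 7 (month_end (apply 1% monthly interest)): balance=$928.29 total_interest=$228.29
After 8 (year_end (apply 10% annual interest)): balance=$1021.11 total_interest=$321.11
After 9 (month_end (apply 1% monthly interest)): balance=$1031.32 total_interest=$331.32
After 10 (deposit($500)): balance=$1531.32 total_interest=$331.32

Answer: 331.32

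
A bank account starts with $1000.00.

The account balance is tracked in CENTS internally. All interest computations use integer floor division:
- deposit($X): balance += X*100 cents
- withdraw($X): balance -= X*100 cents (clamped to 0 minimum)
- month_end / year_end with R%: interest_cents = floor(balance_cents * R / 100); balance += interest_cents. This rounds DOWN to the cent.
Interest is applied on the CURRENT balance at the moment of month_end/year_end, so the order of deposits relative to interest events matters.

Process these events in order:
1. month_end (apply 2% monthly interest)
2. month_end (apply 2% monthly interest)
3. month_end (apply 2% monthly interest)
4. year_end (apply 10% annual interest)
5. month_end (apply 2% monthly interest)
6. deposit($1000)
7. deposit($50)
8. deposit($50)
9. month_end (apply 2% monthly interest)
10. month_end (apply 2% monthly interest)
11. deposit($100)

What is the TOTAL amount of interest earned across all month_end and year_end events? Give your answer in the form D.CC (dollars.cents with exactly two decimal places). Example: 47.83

Answer: 283.19

Derivation:
After 1 (month_end (apply 2% monthly interest)): balance=$1020.00 total_interest=$20.00
After 2 (month_end (apply 2% monthly interest)): balance=$1040.40 total_interest=$40.40
After 3 (month_end (apply 2% monthly interest)): balance=$1061.20 total_interest=$61.20
After 4 (year_end (apply 10% annual interest)): balance=$1167.32 total_interest=$167.32
After 5 (month_end (apply 2% monthly interest)): balance=$1190.66 total_interest=$190.66
After 6 (deposit($1000)): balance=$2190.66 total_interest=$190.66
After 7 (deposit($50)): balance=$2240.66 total_interest=$190.66
After 8 (deposit($50)): balance=$2290.66 total_interest=$190.66
After 9 (month_end (apply 2% monthly interest)): balance=$2336.47 total_interest=$236.47
After 10 (month_end (apply 2% monthly interest)): balance=$2383.19 total_interest=$283.19
After 11 (deposit($100)): balance=$2483.19 total_interest=$283.19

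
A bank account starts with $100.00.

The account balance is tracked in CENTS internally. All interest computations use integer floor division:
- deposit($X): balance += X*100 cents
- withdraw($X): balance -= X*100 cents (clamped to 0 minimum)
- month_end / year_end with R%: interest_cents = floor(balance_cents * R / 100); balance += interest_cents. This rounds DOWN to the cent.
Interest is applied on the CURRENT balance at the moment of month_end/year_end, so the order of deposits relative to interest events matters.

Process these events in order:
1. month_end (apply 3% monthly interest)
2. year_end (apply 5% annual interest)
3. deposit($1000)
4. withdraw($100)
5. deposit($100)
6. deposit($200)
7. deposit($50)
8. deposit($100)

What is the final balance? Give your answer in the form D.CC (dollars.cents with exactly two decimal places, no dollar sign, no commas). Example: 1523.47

Answer: 1458.15

Derivation:
After 1 (month_end (apply 3% monthly interest)): balance=$103.00 total_interest=$3.00
After 2 (year_end (apply 5% annual interest)): balance=$108.15 total_interest=$8.15
After 3 (deposit($1000)): balance=$1108.15 total_interest=$8.15
After 4 (withdraw($100)): balance=$1008.15 total_interest=$8.15
After 5 (deposit($100)): balance=$1108.15 total_interest=$8.15
After 6 (deposit($200)): balance=$1308.15 total_interest=$8.15
After 7 (deposit($50)): balance=$1358.15 total_interest=$8.15
After 8 (deposit($100)): balance=$1458.15 total_interest=$8.15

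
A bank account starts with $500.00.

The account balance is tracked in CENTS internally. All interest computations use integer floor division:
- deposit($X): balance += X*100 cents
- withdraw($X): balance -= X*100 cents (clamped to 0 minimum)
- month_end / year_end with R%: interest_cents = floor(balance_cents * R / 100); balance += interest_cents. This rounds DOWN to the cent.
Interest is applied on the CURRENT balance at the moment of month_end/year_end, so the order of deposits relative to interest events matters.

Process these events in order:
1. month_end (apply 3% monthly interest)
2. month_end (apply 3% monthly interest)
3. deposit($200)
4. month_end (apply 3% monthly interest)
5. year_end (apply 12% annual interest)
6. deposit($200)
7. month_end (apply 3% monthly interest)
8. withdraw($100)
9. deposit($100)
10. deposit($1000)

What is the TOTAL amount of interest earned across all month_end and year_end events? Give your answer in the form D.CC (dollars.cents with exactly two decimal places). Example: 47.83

After 1 (month_end (apply 3% monthly interest)): balance=$515.00 total_interest=$15.00
After 2 (month_end (apply 3% monthly interest)): balance=$530.45 total_interest=$30.45
After 3 (deposit($200)): balance=$730.45 total_interest=$30.45
After 4 (month_end (apply 3% monthly interest)): balance=$752.36 total_interest=$52.36
After 5 (year_end (apply 12% annual interest)): balance=$842.64 total_interest=$142.64
After 6 (deposit($200)): balance=$1042.64 total_interest=$142.64
After 7 (month_end (apply 3% monthly interest)): balance=$1073.91 total_interest=$173.91
After 8 (withdraw($100)): balance=$973.91 total_interest=$173.91
After 9 (deposit($100)): balance=$1073.91 total_interest=$173.91
After 10 (deposit($1000)): balance=$2073.91 total_interest=$173.91

Answer: 173.91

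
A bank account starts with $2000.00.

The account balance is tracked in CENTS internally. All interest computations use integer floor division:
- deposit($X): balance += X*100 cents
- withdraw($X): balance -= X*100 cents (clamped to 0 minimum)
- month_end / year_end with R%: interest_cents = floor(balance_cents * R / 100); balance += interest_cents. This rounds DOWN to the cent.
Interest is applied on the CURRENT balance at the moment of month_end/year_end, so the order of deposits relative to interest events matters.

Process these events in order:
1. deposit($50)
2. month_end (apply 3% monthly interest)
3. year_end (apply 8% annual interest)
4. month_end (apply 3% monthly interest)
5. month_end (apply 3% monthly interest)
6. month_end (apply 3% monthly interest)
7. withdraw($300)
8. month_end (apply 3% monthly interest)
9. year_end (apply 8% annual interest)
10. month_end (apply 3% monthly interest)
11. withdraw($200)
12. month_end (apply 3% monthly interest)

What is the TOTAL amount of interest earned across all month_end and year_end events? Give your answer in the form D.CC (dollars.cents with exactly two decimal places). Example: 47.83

Answer: 830.69

Derivation:
After 1 (deposit($50)): balance=$2050.00 total_interest=$0.00
After 2 (month_end (apply 3% monthly interest)): balance=$2111.50 total_interest=$61.50
After 3 (year_end (apply 8% annual interest)): balance=$2280.42 total_interest=$230.42
After 4 (month_end (apply 3% monthly interest)): balance=$2348.83 total_interest=$298.83
After 5 (month_end (apply 3% monthly interest)): balance=$2419.29 total_interest=$369.29
After 6 (month_end (apply 3% monthly interest)): balance=$2491.86 total_interest=$441.86
After 7 (withdraw($300)): balance=$2191.86 total_interest=$441.86
After 8 (month_end (apply 3% monthly interest)): balance=$2257.61 total_interest=$507.61
After 9 (year_end (apply 8% annual interest)): balance=$2438.21 total_interest=$688.21
After 10 (month_end (apply 3% monthly interest)): balance=$2511.35 total_interest=$761.35
After 11 (withdraw($200)): balance=$2311.35 total_interest=$761.35
After 12 (month_end (apply 3% monthly interest)): balance=$2380.69 total_interest=$830.69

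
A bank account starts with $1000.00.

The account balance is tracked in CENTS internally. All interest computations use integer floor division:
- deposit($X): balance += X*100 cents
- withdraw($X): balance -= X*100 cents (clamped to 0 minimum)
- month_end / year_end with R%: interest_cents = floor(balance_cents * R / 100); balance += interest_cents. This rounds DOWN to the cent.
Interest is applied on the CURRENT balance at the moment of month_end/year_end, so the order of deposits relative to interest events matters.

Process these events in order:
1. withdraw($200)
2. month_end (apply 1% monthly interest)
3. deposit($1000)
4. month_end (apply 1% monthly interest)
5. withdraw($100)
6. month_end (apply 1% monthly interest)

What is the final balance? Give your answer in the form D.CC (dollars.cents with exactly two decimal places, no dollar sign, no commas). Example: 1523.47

Answer: 1743.34

Derivation:
After 1 (withdraw($200)): balance=$800.00 total_interest=$0.00
After 2 (month_end (apply 1% monthly interest)): balance=$808.00 total_interest=$8.00
After 3 (deposit($1000)): balance=$1808.00 total_interest=$8.00
After 4 (month_end (apply 1% monthly interest)): balance=$1826.08 total_interest=$26.08
After 5 (withdraw($100)): balance=$1726.08 total_interest=$26.08
After 6 (month_end (apply 1% monthly interest)): balance=$1743.34 total_interest=$43.34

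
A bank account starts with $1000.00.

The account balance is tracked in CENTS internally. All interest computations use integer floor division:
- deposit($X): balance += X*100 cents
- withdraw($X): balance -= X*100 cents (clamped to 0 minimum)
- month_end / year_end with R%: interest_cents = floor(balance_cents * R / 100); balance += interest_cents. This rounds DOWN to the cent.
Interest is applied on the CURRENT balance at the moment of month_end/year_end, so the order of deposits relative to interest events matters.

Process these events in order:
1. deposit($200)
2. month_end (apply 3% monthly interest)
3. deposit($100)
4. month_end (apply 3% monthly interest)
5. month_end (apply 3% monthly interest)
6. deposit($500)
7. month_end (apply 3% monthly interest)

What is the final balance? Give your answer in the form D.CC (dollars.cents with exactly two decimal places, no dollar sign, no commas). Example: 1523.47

Answer: 1974.88

Derivation:
After 1 (deposit($200)): balance=$1200.00 total_interest=$0.00
After 2 (month_end (apply 3% monthly interest)): balance=$1236.00 total_interest=$36.00
After 3 (deposit($100)): balance=$1336.00 total_interest=$36.00
After 4 (month_end (apply 3% monthly interest)): balance=$1376.08 total_interest=$76.08
After 5 (month_end (apply 3% monthly interest)): balance=$1417.36 total_interest=$117.36
After 6 (deposit($500)): balance=$1917.36 total_interest=$117.36
After 7 (month_end (apply 3% monthly interest)): balance=$1974.88 total_interest=$174.88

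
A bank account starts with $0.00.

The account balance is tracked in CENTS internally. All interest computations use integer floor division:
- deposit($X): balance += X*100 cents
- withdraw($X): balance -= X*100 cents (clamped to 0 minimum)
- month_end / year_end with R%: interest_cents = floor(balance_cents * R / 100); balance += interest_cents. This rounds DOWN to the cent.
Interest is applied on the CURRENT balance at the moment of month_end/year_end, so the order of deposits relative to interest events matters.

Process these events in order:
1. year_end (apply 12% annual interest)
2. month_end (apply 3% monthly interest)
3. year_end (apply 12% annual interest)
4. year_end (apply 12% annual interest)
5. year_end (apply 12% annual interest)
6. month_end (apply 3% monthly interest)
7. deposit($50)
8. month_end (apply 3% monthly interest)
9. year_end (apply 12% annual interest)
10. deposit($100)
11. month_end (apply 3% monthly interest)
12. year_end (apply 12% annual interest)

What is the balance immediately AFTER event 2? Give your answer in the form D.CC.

Answer: 0.00

Derivation:
After 1 (year_end (apply 12% annual interest)): balance=$0.00 total_interest=$0.00
After 2 (month_end (apply 3% monthly interest)): balance=$0.00 total_interest=$0.00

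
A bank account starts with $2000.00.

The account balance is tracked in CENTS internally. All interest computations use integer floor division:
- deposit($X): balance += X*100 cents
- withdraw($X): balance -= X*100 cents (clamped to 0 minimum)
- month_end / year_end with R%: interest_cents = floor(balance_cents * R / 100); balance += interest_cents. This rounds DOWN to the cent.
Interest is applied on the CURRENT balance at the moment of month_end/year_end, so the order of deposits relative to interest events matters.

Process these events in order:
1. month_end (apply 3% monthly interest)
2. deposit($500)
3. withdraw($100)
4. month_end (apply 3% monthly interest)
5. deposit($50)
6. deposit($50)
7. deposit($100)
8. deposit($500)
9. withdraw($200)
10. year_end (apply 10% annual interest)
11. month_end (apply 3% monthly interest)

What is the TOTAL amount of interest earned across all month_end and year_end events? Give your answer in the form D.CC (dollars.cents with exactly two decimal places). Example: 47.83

Answer: 537.29

Derivation:
After 1 (month_end (apply 3% monthly interest)): balance=$2060.00 total_interest=$60.00
After 2 (deposit($500)): balance=$2560.00 total_interest=$60.00
After 3 (withdraw($100)): balance=$2460.00 total_interest=$60.00
After 4 (month_end (apply 3% monthly interest)): balance=$2533.80 total_interest=$133.80
After 5 (deposit($50)): balance=$2583.80 total_interest=$133.80
After 6 (deposit($50)): balance=$2633.80 total_interest=$133.80
After 7 (deposit($100)): balance=$2733.80 total_interest=$133.80
After 8 (deposit($500)): balance=$3233.80 total_interest=$133.80
After 9 (withdraw($200)): balance=$3033.80 total_interest=$133.80
After 10 (year_end (apply 10% annual interest)): balance=$3337.18 total_interest=$437.18
After 11 (month_end (apply 3% monthly interest)): balance=$3437.29 total_interest=$537.29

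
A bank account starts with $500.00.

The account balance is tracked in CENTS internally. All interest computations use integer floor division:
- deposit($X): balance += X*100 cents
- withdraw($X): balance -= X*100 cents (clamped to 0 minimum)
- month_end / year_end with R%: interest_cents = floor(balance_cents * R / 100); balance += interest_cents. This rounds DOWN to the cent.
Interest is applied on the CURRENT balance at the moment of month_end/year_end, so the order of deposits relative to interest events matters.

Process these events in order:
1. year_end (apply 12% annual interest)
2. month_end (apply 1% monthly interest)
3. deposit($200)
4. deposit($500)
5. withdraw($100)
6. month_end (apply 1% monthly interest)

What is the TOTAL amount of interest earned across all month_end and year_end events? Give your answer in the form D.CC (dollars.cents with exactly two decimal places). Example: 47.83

Answer: 77.25

Derivation:
After 1 (year_end (apply 12% annual interest)): balance=$560.00 total_interest=$60.00
After 2 (month_end (apply 1% monthly interest)): balance=$565.60 total_interest=$65.60
After 3 (deposit($200)): balance=$765.60 total_interest=$65.60
After 4 (deposit($500)): balance=$1265.60 total_interest=$65.60
After 5 (withdraw($100)): balance=$1165.60 total_interest=$65.60
After 6 (month_end (apply 1% monthly interest)): balance=$1177.25 total_interest=$77.25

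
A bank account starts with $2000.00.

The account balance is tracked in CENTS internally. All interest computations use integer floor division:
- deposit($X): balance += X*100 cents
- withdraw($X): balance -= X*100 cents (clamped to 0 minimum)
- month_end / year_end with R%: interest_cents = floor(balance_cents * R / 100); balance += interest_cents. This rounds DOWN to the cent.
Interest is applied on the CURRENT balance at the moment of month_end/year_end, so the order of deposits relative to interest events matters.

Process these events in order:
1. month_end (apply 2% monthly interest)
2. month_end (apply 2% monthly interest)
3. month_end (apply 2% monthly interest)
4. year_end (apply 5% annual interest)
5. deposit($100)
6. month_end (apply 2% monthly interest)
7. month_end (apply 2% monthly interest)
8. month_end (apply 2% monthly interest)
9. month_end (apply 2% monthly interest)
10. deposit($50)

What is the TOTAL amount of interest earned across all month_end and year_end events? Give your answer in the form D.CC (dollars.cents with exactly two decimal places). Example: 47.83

Answer: 420.47

Derivation:
After 1 (month_end (apply 2% monthly interest)): balance=$2040.00 total_interest=$40.00
After 2 (month_end (apply 2% monthly interest)): balance=$2080.80 total_interest=$80.80
After 3 (month_end (apply 2% monthly interest)): balance=$2122.41 total_interest=$122.41
After 4 (year_end (apply 5% annual interest)): balance=$2228.53 total_interest=$228.53
After 5 (deposit($100)): balance=$2328.53 total_interest=$228.53
After 6 (month_end (apply 2% monthly interest)): balance=$2375.10 total_interest=$275.10
After 7 (month_end (apply 2% monthly interest)): balance=$2422.60 total_interest=$322.60
After 8 (month_end (apply 2% monthly interest)): balance=$2471.05 total_interest=$371.05
After 9 (month_end (apply 2% monthly interest)): balance=$2520.47 total_interest=$420.47
After 10 (deposit($50)): balance=$2570.47 total_interest=$420.47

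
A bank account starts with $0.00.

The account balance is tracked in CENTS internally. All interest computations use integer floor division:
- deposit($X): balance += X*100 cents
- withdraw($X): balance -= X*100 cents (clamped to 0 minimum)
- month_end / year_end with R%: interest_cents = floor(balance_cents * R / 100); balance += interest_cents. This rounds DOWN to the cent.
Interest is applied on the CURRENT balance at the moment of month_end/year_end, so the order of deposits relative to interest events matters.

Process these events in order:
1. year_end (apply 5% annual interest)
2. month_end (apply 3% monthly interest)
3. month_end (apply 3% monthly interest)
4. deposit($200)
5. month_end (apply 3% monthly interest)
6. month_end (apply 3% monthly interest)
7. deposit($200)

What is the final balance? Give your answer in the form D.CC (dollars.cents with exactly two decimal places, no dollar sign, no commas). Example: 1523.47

After 1 (year_end (apply 5% annual interest)): balance=$0.00 total_interest=$0.00
After 2 (month_end (apply 3% monthly interest)): balance=$0.00 total_interest=$0.00
After 3 (month_end (apply 3% monthly interest)): balance=$0.00 total_interest=$0.00
After 4 (deposit($200)): balance=$200.00 total_interest=$0.00
After 5 (month_end (apply 3% monthly interest)): balance=$206.00 total_interest=$6.00
After 6 (month_end (apply 3% monthly interest)): balance=$212.18 total_interest=$12.18
After 7 (deposit($200)): balance=$412.18 total_interest=$12.18

Answer: 412.18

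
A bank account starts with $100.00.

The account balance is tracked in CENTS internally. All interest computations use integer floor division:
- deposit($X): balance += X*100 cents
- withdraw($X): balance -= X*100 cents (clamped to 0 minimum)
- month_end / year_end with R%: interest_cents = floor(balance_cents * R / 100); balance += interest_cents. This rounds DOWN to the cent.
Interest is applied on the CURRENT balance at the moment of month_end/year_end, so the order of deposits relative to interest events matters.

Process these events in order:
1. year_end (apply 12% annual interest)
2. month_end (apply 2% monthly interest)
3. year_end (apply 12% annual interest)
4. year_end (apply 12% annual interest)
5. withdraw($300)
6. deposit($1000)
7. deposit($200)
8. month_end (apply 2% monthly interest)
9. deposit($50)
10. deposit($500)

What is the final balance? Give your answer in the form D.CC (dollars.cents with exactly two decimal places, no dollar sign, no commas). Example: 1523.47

After 1 (year_end (apply 12% annual interest)): balance=$112.00 total_interest=$12.00
After 2 (month_end (apply 2% monthly interest)): balance=$114.24 total_interest=$14.24
After 3 (year_end (apply 12% annual interest)): balance=$127.94 total_interest=$27.94
After 4 (year_end (apply 12% annual interest)): balance=$143.29 total_interest=$43.29
After 5 (withdraw($300)): balance=$0.00 total_interest=$43.29
After 6 (deposit($1000)): balance=$1000.00 total_interest=$43.29
After 7 (deposit($200)): balance=$1200.00 total_interest=$43.29
After 8 (month_end (apply 2% monthly interest)): balance=$1224.00 total_interest=$67.29
After 9 (deposit($50)): balance=$1274.00 total_interest=$67.29
After 10 (deposit($500)): balance=$1774.00 total_interest=$67.29

Answer: 1774.00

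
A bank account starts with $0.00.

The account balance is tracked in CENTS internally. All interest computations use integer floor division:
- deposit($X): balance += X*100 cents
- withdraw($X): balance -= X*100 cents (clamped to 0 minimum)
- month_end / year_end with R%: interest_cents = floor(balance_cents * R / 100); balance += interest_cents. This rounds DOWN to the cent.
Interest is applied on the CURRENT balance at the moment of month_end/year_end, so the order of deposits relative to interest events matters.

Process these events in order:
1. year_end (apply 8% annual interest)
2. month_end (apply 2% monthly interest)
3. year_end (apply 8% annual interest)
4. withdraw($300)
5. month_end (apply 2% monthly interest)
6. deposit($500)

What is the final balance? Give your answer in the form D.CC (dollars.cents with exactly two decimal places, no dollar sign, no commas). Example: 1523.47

After 1 (year_end (apply 8% annual interest)): balance=$0.00 total_interest=$0.00
After 2 (month_end (apply 2% monthly interest)): balance=$0.00 total_interest=$0.00
After 3 (year_end (apply 8% annual interest)): balance=$0.00 total_interest=$0.00
After 4 (withdraw($300)): balance=$0.00 total_interest=$0.00
After 5 (month_end (apply 2% monthly interest)): balance=$0.00 total_interest=$0.00
After 6 (deposit($500)): balance=$500.00 total_interest=$0.00

Answer: 500.00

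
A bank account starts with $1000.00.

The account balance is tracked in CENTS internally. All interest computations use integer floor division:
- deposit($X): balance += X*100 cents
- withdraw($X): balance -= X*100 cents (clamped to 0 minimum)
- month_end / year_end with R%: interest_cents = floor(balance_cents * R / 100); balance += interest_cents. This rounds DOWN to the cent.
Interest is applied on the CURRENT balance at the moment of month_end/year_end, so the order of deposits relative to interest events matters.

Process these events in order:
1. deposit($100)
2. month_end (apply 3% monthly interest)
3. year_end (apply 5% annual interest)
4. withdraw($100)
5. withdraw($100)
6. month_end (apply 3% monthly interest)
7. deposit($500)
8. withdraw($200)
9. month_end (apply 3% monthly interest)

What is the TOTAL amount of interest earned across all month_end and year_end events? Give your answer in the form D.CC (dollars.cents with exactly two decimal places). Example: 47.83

Answer: 158.90

Derivation:
After 1 (deposit($100)): balance=$1100.00 total_interest=$0.00
After 2 (month_end (apply 3% monthly interest)): balance=$1133.00 total_interest=$33.00
After 3 (year_end (apply 5% annual interest)): balance=$1189.65 total_interest=$89.65
After 4 (withdraw($100)): balance=$1089.65 total_interest=$89.65
After 5 (withdraw($100)): balance=$989.65 total_interest=$89.65
After 6 (month_end (apply 3% monthly interest)): balance=$1019.33 total_interest=$119.33
After 7 (deposit($500)): balance=$1519.33 total_interest=$119.33
After 8 (withdraw($200)): balance=$1319.33 total_interest=$119.33
After 9 (month_end (apply 3% monthly interest)): balance=$1358.90 total_interest=$158.90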